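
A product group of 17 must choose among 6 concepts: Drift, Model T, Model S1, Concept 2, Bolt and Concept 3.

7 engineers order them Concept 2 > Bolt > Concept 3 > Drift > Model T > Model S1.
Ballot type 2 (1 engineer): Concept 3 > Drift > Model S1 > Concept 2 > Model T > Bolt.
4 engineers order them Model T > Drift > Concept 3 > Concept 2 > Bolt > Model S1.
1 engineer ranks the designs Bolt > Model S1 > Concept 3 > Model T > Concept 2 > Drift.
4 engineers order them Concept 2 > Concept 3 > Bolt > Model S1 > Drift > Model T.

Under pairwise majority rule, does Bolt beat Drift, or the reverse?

Bolt

Ballots ranking Bolt above Drift: 7 + 1 + 4 = 12.
Ballots ranking Drift above Bolt: 17 − 12 = 5.
Bolt wins the head-to-head 12–5.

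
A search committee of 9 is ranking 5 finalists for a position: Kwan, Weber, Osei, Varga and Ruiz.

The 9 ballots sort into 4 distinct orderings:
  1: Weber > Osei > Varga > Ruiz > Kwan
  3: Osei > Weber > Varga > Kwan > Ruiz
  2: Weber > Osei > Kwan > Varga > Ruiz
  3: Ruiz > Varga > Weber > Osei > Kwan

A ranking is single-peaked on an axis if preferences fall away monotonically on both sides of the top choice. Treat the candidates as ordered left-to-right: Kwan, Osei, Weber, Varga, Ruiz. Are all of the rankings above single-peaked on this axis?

Axis positions: Kwan=1, Osei=2, Weber=3, Varga=4, Ruiz=5.
Cluster 1 (peak Weber at position 3): ranking walks positions 3-2-4-5-1, expanding outward from the peak — single-peaked.
Cluster 2 (peak Osei at position 2): ranking walks positions 2-3-4-1-5, expanding outward from the peak — single-peaked.
Cluster 3 (peak Weber at position 3): ranking walks positions 3-2-1-4-5, expanding outward from the peak — single-peaked.
Cluster 4 (peak Ruiz at position 5): ranking walks positions 5-4-3-2-1, expanding outward from the peak — single-peaked.
Every ranking is single-peaked on this axis.

yes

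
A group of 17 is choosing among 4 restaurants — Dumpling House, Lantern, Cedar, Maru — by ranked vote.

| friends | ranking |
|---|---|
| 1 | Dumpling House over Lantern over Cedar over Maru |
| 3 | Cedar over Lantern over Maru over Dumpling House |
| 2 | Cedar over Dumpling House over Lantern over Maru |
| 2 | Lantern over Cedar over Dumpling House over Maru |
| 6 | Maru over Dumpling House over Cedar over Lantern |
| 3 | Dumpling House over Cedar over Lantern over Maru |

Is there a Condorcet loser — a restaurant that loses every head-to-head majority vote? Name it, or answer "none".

none

Pairwise majorities:
Dumpling House vs Lantern: Dumpling House is ranked higher on 1+2+6+3 = 12 ballots, Lantern on 5. Dumpling House wins 12–5.
Dumpling House vs Cedar: Dumpling House wins 10–7.
Dumpling House–Maru: Maru 9–8.
Lantern vs Cedar: Cedar wins 14–3.
Lantern vs Maru: Lantern wins 11–6.
Cedar vs Maru: Cedar, 11–6.
No restaurant is winless: Dumpling House beats Lantern; Lantern beats Maru; Cedar beats Lantern; Maru beats Dumpling House. There is no Condorcet loser.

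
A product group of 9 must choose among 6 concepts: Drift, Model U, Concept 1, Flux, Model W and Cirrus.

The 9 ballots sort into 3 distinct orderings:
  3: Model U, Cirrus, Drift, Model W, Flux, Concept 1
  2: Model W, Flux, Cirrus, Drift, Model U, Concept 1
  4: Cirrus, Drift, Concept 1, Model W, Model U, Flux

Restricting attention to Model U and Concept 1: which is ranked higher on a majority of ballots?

Ballots ranking Model U above Concept 1: 3 + 2 = 5.
Ballots ranking Concept 1 above Model U: 9 − 5 = 4.
Model U wins the head-to-head 5–4.

Model U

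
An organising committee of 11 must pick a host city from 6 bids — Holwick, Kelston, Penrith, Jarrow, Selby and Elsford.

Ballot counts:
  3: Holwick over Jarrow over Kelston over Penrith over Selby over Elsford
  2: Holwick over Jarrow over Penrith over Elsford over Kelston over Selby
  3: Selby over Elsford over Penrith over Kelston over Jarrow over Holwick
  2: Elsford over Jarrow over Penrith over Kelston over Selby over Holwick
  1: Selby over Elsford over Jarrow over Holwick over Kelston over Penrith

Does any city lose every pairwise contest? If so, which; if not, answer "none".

none

Head-to-head results (11 organisers):
Holwick–Kelston: Holwick 6–5.
Holwick–Penrith: Holwick 6–5.
Holwick vs Jarrow: 3+2 = 5 for Holwick, 6 for Jarrow — Jarrow by 6–5.
Holwick vs Selby: Selby, 6–5.
Holwick vs Elsford: Holwick is ranked higher on 3+2 = 5 ballots, Elsford on 6. Elsford wins 6–5.
Kelston vs Penrith: 4 to 7, Penrith.
Kelston vs Jarrow: Jarrow wins 8–3.
Kelston vs Selby: 7 to 4, Kelston.
Kelston vs Elsford: 3 to 8, Elsford.
Penrith vs Jarrow: 3 for Penrith, 8 for Jarrow — Jarrow by 8–3.
Penrith vs Selby: Penrith preferred on 3+2+2 = 7 ballots; Penrith wins 7–4.
Penrith vs Elsford: Elsford, 6–5.
Jarrow vs Selby: 3+2+2 = 7 for Jarrow, 4 for Selby — Jarrow by 7–4.
Jarrow vs Elsford: Elsford, 6–5.
Selby vs Elsford: 3+3+1 = 7 for Selby, 4 for Elsford — Selby by 7–4.
No city is winless: Holwick beats Kelston; Kelston beats Selby; Penrith beats Kelston; Jarrow beats Holwick; Selby beats Holwick; Elsford beats Holwick. There is no Condorcet loser.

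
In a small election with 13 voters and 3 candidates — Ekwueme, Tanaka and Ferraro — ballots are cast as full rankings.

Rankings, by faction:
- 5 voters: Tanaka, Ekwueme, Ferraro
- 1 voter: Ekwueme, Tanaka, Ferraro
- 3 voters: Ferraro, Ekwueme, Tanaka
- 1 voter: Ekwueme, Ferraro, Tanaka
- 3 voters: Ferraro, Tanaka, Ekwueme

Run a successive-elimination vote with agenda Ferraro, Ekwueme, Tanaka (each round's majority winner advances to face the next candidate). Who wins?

Tanaka

Round 1: Ferraro vs Ekwueme — 6–7, Ekwueme advances.
Round 2: Ekwueme vs Tanaka — 5–8, Tanaka advances.
Tanaka survives the agenda.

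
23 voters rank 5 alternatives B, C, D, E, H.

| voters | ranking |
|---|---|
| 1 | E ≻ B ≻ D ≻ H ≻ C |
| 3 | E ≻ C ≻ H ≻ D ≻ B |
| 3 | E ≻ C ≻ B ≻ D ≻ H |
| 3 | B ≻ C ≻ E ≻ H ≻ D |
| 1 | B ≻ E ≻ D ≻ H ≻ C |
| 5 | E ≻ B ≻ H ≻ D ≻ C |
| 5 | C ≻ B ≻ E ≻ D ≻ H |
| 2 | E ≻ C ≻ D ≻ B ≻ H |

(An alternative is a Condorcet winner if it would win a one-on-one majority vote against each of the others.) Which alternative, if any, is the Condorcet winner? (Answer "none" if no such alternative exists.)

Head-to-head results (23 voters):
B vs C: B is ranked higher on 1+3+1+5 = 10 ballots, C on 13. C wins 13–10.
B vs D: 18 to 5, B.
B vs E: B is ranked higher on 3+1+5 = 9 ballots, E on 14. E wins 14–9.
B vs H: B preferred on 20 ballots; B wins 20–3.
C vs D: C is ranked higher on 3+3+3+5+2 = 16 ballots, D on 7. C wins 16–7.
C vs E: 3+5 = 8 for C, 15 for E — E by 15–8.
C vs H: 3+3+3+5+2 = 16 for C, 7 for H — C by 16–7.
D vs E: 0 to 23, E.
D vs H: D is ranked higher on 1+3+1+5+2 = 12 ballots, H on 11. D wins 12–11.
E vs H: E is ranked higher on 23 ballots, H on 0. E wins 23–0.
Only E has no losses; E is the Condorcet winner.

E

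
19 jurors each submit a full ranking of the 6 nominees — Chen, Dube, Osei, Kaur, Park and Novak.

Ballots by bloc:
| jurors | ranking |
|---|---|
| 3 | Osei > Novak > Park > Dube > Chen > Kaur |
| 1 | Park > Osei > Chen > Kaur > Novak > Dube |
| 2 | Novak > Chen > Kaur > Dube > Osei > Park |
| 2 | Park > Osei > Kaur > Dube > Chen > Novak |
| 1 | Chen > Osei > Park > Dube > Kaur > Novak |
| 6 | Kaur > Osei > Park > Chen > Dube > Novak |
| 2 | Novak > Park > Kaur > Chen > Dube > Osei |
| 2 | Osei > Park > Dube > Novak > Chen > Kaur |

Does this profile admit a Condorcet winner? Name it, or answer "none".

none

Pairwise majorities:
Chen vs Dube: Chen is ranked higher on 1+2+1+6+2 = 12 ballots, Dube on 7. Chen wins 12–7.
Chen vs Osei: 2+1+2 = 5 for Chen, 14 for Osei — Osei by 14–5.
Chen vs Kaur: 3+1+2+1+2 = 9 for Chen, 10 for Kaur — Kaur by 10–9.
Chen vs Park: 2+1 = 3 for Chen, 16 for Park — Park by 16–3.
Chen vs Novak: Chen is ranked higher on 1+2+1+6 = 10 ballots, Novak on 9. Chen wins 10–9.
Dube vs Osei: Dube preferred on 2+2 = 4 ballots; Osei wins 15–4.
Dube vs Kaur: 3+1+2 = 6 for Dube, 13 for Kaur — Kaur by 13–6.
Dube vs Park: Dube is ranked higher on 2 ballots, Park on 17. Park wins 17–2.
Dube vs Novak: 11 to 8, Dube.
Osei vs Kaur: Osei is ranked higher on 3+1+2+1+2 = 9 ballots, Kaur on 10. Kaur wins 10–9.
Osei vs Park: Osei preferred on 3+2+1+6+2 = 14 ballots; Osei wins 14–5.
Osei vs Novak: 3+1+2+1+6+2 = 15 for Osei, 4 for Novak — Osei by 15–4.
Kaur vs Park: Kaur is ranked higher on 2+6 = 8 ballots, Park on 11. Park wins 11–8.
Kaur vs Novak: 1+2+1+6 = 10 for Kaur, 9 for Novak — Kaur by 10–9.
Park vs Novak: 12 to 7, Park.
No nominee is unbeaten: Chen loses to Osei; Dube loses to Chen; Osei loses to Kaur; Kaur loses to Park; Park loses to Osei; Novak loses to Chen. In particular Osei > Park > Kaur > Osei is a majority cycle — no Condorcet winner exists.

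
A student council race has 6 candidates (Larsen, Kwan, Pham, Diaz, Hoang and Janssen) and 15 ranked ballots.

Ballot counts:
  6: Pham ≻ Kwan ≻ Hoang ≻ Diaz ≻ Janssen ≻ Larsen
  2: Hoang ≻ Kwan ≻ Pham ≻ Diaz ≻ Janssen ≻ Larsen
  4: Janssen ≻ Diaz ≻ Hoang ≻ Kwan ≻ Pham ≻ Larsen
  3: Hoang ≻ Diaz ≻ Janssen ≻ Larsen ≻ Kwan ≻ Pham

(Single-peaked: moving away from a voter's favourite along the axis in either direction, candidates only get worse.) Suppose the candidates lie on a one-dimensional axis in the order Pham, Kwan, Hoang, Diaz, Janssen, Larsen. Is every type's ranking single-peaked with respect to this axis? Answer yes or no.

yes

Axis positions: Pham=1, Kwan=2, Hoang=3, Diaz=4, Janssen=5, Larsen=6.
Type 1 (peak Pham at position 1): ranking walks positions 1-2-3-4-5-6, expanding outward from the peak — single-peaked.
Type 2 (peak Hoang at position 3): ranking walks positions 3-2-1-4-5-6, expanding outward from the peak — single-peaked.
Type 3 (peak Janssen at position 5): ranking walks positions 5-4-3-2-1-6, expanding outward from the peak — single-peaked.
Type 4 (peak Hoang at position 3): ranking walks positions 3-4-5-6-2-1, expanding outward from the peak — single-peaked.
Every ranking is single-peaked on this axis.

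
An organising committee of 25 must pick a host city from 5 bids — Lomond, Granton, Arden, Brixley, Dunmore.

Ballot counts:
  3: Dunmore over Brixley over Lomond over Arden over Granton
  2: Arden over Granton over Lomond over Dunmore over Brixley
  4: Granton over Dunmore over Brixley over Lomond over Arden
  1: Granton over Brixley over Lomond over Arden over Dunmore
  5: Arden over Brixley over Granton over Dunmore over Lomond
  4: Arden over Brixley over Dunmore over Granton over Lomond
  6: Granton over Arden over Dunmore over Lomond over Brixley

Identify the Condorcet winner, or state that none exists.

Head-to-head results (25 organisers):
Lomond–Granton: Granton 22–3.
Lomond–Arden: Arden 17–8.
Lomond vs Brixley: Brixley, 17–8.
Lomond vs Dunmore: Dunmore wins 22–3.
Granton vs Arden: Arden, 14–11.
Granton–Brixley: Granton 13–12.
Granton–Dunmore: Granton 18–7.
Arden–Brixley: Arden 17–8.
Arden vs Dunmore: Arden, 18–7.
Brixley–Dunmore: Dunmore 15–10.
Arden defeats every rival head-to-head and is the Condorcet winner.

Arden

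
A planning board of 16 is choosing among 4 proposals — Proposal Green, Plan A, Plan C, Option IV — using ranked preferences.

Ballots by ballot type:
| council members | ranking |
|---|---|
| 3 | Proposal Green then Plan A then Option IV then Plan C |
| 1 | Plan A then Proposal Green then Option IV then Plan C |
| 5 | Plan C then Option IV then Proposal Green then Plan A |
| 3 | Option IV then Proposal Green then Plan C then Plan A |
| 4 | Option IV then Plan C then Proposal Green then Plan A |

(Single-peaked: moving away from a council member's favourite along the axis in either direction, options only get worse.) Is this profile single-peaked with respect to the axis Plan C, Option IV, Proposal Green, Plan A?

yes

Axis positions: Plan C=1, Option IV=2, Proposal Green=3, Plan A=4.
Ballot type 1 (peak Proposal Green at position 3): ranking walks positions 3-4-2-1, expanding outward from the peak — single-peaked.
Ballot type 2 (peak Plan A at position 4): ranking walks positions 4-3-2-1, expanding outward from the peak — single-peaked.
Ballot type 3 (peak Plan C at position 1): ranking walks positions 1-2-3-4, expanding outward from the peak — single-peaked.
Ballot type 4 (peak Option IV at position 2): ranking walks positions 2-3-1-4, expanding outward from the peak — single-peaked.
Ballot type 5 (peak Option IV at position 2): ranking walks positions 2-1-3-4, expanding outward from the peak — single-peaked.
Every ranking is single-peaked on this axis.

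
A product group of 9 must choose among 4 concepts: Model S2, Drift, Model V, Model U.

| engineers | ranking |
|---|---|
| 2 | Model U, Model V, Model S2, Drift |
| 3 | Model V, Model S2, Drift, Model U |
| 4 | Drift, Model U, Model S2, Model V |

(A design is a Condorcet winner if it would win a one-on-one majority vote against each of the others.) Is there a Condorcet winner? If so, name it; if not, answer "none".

Head-to-head results (9 engineers):
Model S2 vs Drift: Model S2 preferred on 2+3 = 5 ballots; Model S2 wins 5–4.
Model S2 vs Model V: Model S2 preferred on 4 ballots; Model V wins 5–4.
Model S2 vs Model U: Model S2 preferred on 3 ballots; Model U wins 6–3.
Drift vs Model V: Drift preferred on 4 ballots; Model V wins 5–4.
Drift vs Model U: 3+4 = 7 for Drift, 2 for Model U — Drift by 7–2.
Model V vs Model U: 3 for Model V, 6 for Model U — Model U by 6–3.
No design is unbeaten: Model S2 loses to Model V; Drift loses to Model S2; Model V loses to Model U; Model U loses to Drift. In particular Model S2 > Drift > Model U > Model S2 is a majority cycle — no Condorcet winner exists.

none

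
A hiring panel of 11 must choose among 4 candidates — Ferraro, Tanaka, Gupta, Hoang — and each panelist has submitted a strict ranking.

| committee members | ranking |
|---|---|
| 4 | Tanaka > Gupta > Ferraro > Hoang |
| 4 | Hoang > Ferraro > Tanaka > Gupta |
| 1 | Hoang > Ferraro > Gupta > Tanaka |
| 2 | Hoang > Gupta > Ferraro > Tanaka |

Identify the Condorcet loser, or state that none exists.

none

Head-to-head results (11 committee members):
Ferraro vs Tanaka: Ferraro is ranked higher on 4+1+2 = 7 ballots, Tanaka on 4. Ferraro wins 7–4.
Ferraro–Gupta: Gupta 6–5.
Ferraro–Hoang: Hoang 7–4.
Tanaka vs Gupta: Tanaka, 8–3.
Tanaka vs Hoang: Hoang, 7–4.
Gupta vs Hoang: 4 for Gupta, 7 for Hoang — Hoang by 7–4.
Every candidate wins at least one matchup (Ferraro beats Tanaka; Tanaka beats Gupta; Gupta beats Ferraro; Hoang beats Ferraro), so there is no Condorcet loser.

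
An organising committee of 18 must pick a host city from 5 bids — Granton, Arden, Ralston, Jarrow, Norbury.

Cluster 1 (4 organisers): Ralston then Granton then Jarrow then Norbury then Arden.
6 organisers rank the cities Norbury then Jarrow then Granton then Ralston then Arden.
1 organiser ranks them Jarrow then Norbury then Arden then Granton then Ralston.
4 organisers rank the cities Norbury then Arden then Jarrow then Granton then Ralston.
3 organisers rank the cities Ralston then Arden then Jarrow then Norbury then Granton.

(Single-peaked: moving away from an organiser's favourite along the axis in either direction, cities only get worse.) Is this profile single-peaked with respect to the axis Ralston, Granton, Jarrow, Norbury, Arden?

no

Axis positions: Ralston=1, Granton=2, Jarrow=3, Norbury=4, Arden=5.
Cluster 1 (peak Ralston at position 1): ranking walks positions 1-2-3-4-5, expanding outward from the peak — single-peaked.
Cluster 2 (peak Norbury at position 4): ranking walks positions 4-3-2-1-5, expanding outward from the peak — single-peaked.
Cluster 3 (peak Jarrow at position 3): ranking walks positions 3-4-5-2-1, expanding outward from the peak — single-peaked.
Cluster 4 (peak Norbury at position 4): ranking walks positions 4-5-3-2-1, expanding outward from the peak — single-peaked.
Cluster 5: ranking walks positions 1-5-3-4-2; Arden is ranked above Granton even though Granton lies between Arden and the peak Ralston on the axis — preferences dip and rise again. Not single-peaked.
Cluster 5 violates single-peakedness, so the profile is not single-peaked on this axis.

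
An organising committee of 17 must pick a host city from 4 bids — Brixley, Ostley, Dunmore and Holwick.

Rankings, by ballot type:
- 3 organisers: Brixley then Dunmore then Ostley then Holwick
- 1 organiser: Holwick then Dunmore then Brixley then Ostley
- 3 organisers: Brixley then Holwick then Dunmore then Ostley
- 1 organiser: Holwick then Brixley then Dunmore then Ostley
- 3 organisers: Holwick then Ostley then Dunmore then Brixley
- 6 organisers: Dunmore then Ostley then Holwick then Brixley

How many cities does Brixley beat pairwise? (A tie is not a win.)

Brixley against each rival (17 organisers):
Brixley–Ostley: Ostley 9–8.
Brixley vs Dunmore: Dunmore wins 10–7.
Brixley vs Holwick: 3+3 = 6 for Brixley, 11 for Holwick — Holwick by 11–6.
Brixley beats no one; loses to Ostley, Dunmore, Holwick — 0 pairwise wins.

0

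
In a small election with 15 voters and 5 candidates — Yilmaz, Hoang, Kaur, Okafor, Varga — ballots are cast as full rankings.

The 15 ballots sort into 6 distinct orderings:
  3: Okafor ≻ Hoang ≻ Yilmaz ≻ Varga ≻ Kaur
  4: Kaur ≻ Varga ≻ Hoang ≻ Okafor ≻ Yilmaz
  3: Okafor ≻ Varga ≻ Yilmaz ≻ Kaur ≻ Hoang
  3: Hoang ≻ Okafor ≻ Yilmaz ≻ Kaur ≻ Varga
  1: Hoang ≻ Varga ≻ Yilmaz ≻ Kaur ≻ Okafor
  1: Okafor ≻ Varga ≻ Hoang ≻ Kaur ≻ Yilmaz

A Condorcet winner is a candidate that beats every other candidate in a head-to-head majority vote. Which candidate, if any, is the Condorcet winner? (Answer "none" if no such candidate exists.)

none

Pairwise majorities:
Yilmaz vs Hoang: Yilmaz is ranked higher on 3 ballots, Hoang on 12. Hoang wins 12–3.
Yilmaz vs Kaur: Yilmaz is ranked higher on 3+3+3+1 = 10 ballots, Kaur on 5. Yilmaz wins 10–5.
Yilmaz vs Okafor: 1 to 14, Okafor.
Yilmaz vs Varga: 6 to 9, Varga.
Hoang vs Kaur: 8 to 7, Hoang.
Hoang vs Okafor: Hoang is ranked higher on 4+3+1 = 8 ballots, Okafor on 7. Hoang wins 8–7.
Hoang vs Varga: Hoang is ranked higher on 3+3+1 = 7 ballots, Varga on 8. Varga wins 8–7.
Kaur vs Okafor: 5 to 10, Okafor.
Kaur vs Varga: 7 to 8, Varga.
Okafor vs Varga: Okafor is ranked higher on 3+3+3+1 = 10 ballots, Varga on 5. Okafor wins 10–5.
Every candidate loses at least once (Yilmaz loses to Hoang; Hoang loses to Varga; Kaur loses to Yilmaz; Okafor loses to Hoang; Varga loses to Okafor). The majority relation contains the cycle Hoang → Okafor → Varga → Hoang, so there is no Condorcet winner.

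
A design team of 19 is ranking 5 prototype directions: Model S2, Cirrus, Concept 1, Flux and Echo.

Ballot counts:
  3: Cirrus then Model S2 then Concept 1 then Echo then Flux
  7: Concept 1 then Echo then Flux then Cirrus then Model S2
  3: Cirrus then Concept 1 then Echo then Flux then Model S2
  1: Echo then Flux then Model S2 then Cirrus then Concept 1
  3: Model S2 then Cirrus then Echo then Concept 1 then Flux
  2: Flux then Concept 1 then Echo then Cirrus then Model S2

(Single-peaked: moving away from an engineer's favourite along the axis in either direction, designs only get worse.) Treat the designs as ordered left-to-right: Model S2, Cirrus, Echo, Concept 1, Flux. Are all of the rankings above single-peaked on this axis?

no

Axis positions: Model S2=1, Cirrus=2, Echo=3, Concept 1=4, Flux=5.
Type 1: ranking walks positions 2-1-4-3-5; Concept 1 is ranked above Echo even though Echo lies between Concept 1 and the peak Cirrus on the axis — preferences dip and rise again. Not single-peaked.
Type 2 (peak Concept 1 at position 4): ranking walks positions 4-3-5-2-1, expanding outward from the peak — single-peaked.
Type 3: ranking walks positions 2-4-3-5-1; Concept 1 is ranked above Echo even though Echo lies between Concept 1 and the peak Cirrus on the axis — preferences dip and rise again. Not single-peaked.
Type 4: ranking walks positions 3-5-1-2-4; Flux is ranked above Concept 1 even though Concept 1 lies between Flux and the peak Echo on the axis — preferences dip and rise again. Not single-peaked.
Type 5 (peak Model S2 at position 1): ranking walks positions 1-2-3-4-5, expanding outward from the peak — single-peaked.
Type 6 (peak Flux at position 5): ranking walks positions 5-4-3-2-1, expanding outward from the peak — single-peaked.
Type 1 violates single-peakedness, so the profile is not single-peaked on this axis.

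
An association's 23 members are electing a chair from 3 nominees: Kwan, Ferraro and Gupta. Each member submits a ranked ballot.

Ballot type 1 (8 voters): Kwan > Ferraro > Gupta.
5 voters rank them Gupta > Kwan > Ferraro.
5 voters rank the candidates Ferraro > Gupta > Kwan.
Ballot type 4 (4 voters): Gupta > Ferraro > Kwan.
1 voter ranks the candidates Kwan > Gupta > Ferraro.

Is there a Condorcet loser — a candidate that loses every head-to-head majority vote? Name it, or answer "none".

none

Pairwise majorities:
Kwan vs Ferraro: 8+5+1 = 14 for Kwan, 9 for Ferraro — Kwan by 14–9.
Kwan vs Gupta: 9 to 14, Gupta.
Ferraro–Gupta: Ferraro 13–10.
No candidate is winless: Kwan beats Ferraro; Ferraro beats Gupta; Gupta beats Kwan. There is no Condorcet loser.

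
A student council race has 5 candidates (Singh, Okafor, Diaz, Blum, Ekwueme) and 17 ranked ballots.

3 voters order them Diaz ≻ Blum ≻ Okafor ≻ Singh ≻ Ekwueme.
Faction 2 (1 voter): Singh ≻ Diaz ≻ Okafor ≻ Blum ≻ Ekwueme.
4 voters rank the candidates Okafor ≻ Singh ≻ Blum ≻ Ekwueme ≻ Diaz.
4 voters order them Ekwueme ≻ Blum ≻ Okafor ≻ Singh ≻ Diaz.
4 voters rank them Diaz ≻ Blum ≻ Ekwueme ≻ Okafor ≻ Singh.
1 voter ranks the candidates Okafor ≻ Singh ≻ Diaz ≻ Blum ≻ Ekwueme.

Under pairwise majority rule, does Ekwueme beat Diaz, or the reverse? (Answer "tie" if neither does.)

Diaz

Ballots ranking Ekwueme above Diaz: 4 + 4 = 8.
Ballots ranking Diaz above Ekwueme: 17 − 8 = 9.
Diaz wins the head-to-head 9–8.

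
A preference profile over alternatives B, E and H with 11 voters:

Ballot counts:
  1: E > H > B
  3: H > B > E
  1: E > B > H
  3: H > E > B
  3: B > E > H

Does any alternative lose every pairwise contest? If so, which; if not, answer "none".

E

Head-to-head results (11 voters):
B vs E: B wins 6–5.
B–H: H 7–4.
E vs H: E is ranked higher on 1+1+3 = 5 ballots, H on 6. H wins 6–5.
E loses to every other alternative — it is the Condorcet loser.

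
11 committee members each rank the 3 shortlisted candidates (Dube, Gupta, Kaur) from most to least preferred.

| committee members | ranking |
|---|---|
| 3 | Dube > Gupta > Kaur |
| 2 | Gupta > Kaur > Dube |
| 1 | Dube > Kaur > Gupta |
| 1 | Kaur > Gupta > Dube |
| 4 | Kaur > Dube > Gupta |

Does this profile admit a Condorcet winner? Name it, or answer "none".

Kaur

Check each pair by majority over 11 ballots:
Dube vs Gupta: Dube preferred on 3+1+4 = 8 ballots; Dube wins 8–3.
Dube vs Kaur: 3+1 = 4 for Dube, 7 for Kaur — Kaur by 7–4.
Gupta vs Kaur: Gupta preferred on 3+2 = 5 ballots; Kaur wins 6–5.
Kaur wins every pairwise contest, so Kaur is the Condorcet winner.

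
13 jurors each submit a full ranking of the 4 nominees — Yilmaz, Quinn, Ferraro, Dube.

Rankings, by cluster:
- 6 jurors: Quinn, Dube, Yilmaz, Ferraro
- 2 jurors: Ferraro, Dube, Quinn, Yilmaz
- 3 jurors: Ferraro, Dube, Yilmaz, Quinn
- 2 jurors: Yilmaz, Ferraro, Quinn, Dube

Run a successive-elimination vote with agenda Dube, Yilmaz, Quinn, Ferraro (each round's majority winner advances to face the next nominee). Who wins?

Round 1: Dube vs Yilmaz — 11–2, Dube advances.
Round 2: Dube vs Quinn — 5–8, Quinn advances.
Round 3: Quinn vs Ferraro — 6–7, Ferraro advances.
Ferraro survives the agenda.

Ferraro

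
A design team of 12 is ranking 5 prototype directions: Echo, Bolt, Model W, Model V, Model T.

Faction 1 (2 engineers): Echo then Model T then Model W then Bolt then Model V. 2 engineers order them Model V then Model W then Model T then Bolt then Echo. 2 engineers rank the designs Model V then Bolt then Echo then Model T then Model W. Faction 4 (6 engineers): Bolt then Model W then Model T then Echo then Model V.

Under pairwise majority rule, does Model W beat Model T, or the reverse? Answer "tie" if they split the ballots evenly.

Model W

Ballots ranking Model W above Model T: 2 + 6 = 8.
Ballots ranking Model T above Model W: 12 − 8 = 4.
Model W wins the head-to-head 8–4.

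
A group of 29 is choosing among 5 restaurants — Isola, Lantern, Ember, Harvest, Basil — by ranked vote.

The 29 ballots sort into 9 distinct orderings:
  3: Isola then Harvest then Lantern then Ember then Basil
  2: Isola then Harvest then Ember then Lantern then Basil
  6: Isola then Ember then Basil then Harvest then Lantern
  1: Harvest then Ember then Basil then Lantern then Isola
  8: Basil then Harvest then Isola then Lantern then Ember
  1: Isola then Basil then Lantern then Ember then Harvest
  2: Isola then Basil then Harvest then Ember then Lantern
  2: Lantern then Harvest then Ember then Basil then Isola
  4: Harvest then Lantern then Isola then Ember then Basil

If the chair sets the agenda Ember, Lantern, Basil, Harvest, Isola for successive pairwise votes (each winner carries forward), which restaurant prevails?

Isola

Round 1: Ember vs Lantern — 11–18, Lantern advances.
Round 2: Lantern vs Basil — 11–18, Basil advances.
Round 3: Basil vs Harvest — 17–12, Basil advances.
Round 4: Basil vs Isola — 11–18, Isola advances.
The agenda winner is Isola.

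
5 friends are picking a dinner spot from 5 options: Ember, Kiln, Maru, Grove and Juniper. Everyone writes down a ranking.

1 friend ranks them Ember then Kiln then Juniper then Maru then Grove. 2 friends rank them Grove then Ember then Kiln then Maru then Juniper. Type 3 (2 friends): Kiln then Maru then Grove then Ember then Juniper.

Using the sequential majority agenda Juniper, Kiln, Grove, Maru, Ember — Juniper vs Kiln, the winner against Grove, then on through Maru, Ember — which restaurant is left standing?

Ember

Round 1: Juniper vs Kiln — 0–5, Kiln advances.
Round 2: Kiln vs Grove — 3–2, Kiln advances.
Round 3: Kiln vs Maru — 5–0, Kiln advances.
Round 4: Kiln vs Ember — 2–3, Ember advances.
Ember survives the agenda.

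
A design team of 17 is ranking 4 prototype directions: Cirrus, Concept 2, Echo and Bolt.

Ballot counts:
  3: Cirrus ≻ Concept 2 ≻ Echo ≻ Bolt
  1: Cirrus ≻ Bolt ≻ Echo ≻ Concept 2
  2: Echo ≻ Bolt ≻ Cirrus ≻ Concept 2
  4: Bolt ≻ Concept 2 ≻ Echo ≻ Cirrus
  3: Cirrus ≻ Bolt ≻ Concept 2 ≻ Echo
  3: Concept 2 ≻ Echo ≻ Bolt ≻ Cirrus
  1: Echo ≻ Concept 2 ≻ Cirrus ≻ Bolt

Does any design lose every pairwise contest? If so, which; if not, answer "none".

Pairwise majorities:
Cirrus vs Concept 2: Cirrus, 9–8.
Cirrus vs Echo: Echo, 10–7.
Cirrus vs Bolt: Cirrus is ranked higher on 3+1+3+1 = 8 ballots, Bolt on 9. Bolt wins 9–8.
Concept 2 vs Echo: 3+4+3+3 = 13 for Concept 2, 4 for Echo — Concept 2 by 13–4.
Concept 2 vs Bolt: Bolt, 10–7.
Echo vs Bolt: Echo, 9–8.
No design is winless: Cirrus beats Concept 2; Concept 2 beats Echo; Echo beats Cirrus; Bolt beats Cirrus. There is no Condorcet loser.

none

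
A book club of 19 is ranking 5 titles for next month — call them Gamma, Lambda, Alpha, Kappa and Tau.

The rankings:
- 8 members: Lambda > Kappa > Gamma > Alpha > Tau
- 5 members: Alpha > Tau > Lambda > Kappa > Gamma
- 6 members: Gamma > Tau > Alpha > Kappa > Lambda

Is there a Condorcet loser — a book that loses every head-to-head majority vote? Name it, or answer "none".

none

Pairwise majorities:
Gamma vs Lambda: 6 to 13, Lambda.
Gamma vs Alpha: Gamma preferred on 8+6 = 14 ballots; Gamma wins 14–5.
Gamma vs Kappa: Gamma preferred on 6 ballots; Kappa wins 13–6.
Gamma vs Tau: 14 to 5, Gamma.
Lambda vs Alpha: Alpha, 11–8.
Lambda vs Kappa: Lambda, 13–6.
Lambda vs Tau: 8 to 11, Tau.
Alpha vs Kappa: Alpha is ranked higher on 5+6 = 11 ballots, Kappa on 8. Alpha wins 11–8.
Alpha vs Tau: Alpha is ranked higher on 8+5 = 13 ballots, Tau on 6. Alpha wins 13–6.
Kappa vs Tau: Tau, 11–8.
Every book wins at least one matchup (Gamma beats Alpha; Lambda beats Gamma; Alpha beats Lambda; Kappa beats Gamma; Tau beats Lambda), so there is no Condorcet loser.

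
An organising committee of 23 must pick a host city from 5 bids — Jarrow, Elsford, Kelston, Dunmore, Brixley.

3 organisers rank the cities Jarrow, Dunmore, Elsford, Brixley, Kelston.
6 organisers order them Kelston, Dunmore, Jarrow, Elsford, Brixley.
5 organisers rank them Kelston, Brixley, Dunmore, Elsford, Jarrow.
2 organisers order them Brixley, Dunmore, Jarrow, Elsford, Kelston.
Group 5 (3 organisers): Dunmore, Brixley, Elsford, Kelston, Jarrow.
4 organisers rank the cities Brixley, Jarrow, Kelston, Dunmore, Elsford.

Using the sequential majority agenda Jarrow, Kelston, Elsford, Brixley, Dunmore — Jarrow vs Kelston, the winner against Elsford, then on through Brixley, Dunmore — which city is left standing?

Round 1: Jarrow vs Kelston — 9–14, Kelston advances.
Round 2: Kelston vs Elsford — 15–8, Kelston advances.
Round 3: Kelston vs Brixley — 11–12, Brixley advances.
Round 4: Brixley vs Dunmore — 11–12, Dunmore advances.
The agenda winner is Dunmore.

Dunmore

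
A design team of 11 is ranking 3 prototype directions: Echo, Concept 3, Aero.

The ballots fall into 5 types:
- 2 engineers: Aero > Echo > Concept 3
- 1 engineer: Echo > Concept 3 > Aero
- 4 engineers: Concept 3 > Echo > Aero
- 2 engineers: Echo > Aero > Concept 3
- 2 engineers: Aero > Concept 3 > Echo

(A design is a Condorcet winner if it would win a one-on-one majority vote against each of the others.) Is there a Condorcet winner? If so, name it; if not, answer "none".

none

Head-to-head results (11 engineers):
Echo vs Concept 3: Concept 3 wins 6–5.
Echo vs Aero: 7 to 4, Echo.
Concept 3–Aero: Aero 6–5.
Every design loses at least once (Echo loses to Concept 3; Concept 3 loses to Aero; Aero loses to Echo). The majority relation contains the cycle Echo beats Aero beats Concept 3 beats Echo, so there is no Condorcet winner.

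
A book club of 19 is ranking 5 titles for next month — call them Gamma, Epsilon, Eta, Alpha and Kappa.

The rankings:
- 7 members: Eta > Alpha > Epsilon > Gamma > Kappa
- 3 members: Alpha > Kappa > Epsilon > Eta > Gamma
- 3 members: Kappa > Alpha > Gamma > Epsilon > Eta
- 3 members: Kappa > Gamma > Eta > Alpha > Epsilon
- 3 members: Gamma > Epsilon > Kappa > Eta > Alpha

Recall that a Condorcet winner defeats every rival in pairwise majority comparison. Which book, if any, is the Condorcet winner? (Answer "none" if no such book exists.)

none

Check each pair by majority over 19 ballots:
Gamma–Epsilon: Epsilon 10–9.
Gamma vs Eta: Eta, 10–9.
Gamma vs Alpha: Alpha wins 13–6.
Gamma vs Kappa: Gamma wins 10–9.
Epsilon vs Eta: Eta, 10–9.
Epsilon vs Alpha: Alpha wins 16–3.
Epsilon vs Kappa: Epsilon, 10–9.
Eta vs Alpha: Eta wins 13–6.
Eta vs Kappa: Kappa wins 12–7.
Alpha vs Kappa: Alpha, 10–9.
No book is unbeaten: Gamma loses to Epsilon; Epsilon loses to Eta; Eta loses to Kappa; Alpha loses to Eta; Kappa loses to Gamma. In particular Gamma > Kappa > Eta > Gamma is a majority cycle — no Condorcet winner exists.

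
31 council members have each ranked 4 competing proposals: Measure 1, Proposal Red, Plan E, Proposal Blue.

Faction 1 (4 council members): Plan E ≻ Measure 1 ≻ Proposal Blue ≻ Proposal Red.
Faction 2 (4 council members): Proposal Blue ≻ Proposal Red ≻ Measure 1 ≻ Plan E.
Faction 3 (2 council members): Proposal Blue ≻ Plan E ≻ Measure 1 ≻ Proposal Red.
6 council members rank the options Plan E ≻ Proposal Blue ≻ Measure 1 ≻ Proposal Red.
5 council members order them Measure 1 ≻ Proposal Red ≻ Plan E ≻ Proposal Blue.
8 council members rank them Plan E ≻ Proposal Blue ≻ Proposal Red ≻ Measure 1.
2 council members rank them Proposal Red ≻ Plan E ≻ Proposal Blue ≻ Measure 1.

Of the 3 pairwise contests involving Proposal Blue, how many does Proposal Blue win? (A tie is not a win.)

Proposal Blue against each rival (31 council members):
Proposal Blue–Measure 1: Proposal Blue 22–9.
Proposal Blue vs Proposal Red: Proposal Blue wins 24–7.
Proposal Blue vs Plan E: 6 to 25, Plan E.
Proposal Blue beats Measure 1, Proposal Red; loses to Plan E — 2 pairwise wins.

2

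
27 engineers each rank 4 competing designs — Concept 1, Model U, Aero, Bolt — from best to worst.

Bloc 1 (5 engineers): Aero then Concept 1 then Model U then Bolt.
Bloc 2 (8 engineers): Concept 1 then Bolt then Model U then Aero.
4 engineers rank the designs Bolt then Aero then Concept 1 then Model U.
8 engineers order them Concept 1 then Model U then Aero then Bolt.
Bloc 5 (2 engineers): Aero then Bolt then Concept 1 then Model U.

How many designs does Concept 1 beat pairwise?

Concept 1 against each rival (27 engineers):
Concept 1 vs Model U: 5+8+4+8+2 = 27 for Concept 1, 0 for Model U — Concept 1 by 27–0.
Concept 1 vs Aero: Concept 1 wins 16–11.
Concept 1 vs Bolt: Concept 1 is ranked higher on 5+8+8 = 21 ballots, Bolt on 6. Concept 1 wins 21–6.
Concept 1 beats Model U, Aero, Bolt — 3 pairwise wins.

3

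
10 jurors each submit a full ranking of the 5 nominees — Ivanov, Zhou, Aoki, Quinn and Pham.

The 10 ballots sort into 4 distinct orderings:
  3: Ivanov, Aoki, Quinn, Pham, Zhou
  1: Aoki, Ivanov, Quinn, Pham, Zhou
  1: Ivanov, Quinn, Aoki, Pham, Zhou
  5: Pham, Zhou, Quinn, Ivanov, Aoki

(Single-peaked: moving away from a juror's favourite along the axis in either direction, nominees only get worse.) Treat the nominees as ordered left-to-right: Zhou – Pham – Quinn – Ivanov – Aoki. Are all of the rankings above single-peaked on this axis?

yes

Axis positions: Zhou=1, Pham=2, Quinn=3, Ivanov=4, Aoki=5.
Type 1 (peak Ivanov at position 4): ranking walks positions 4-5-3-2-1, expanding outward from the peak — single-peaked.
Type 2 (peak Aoki at position 5): ranking walks positions 5-4-3-2-1, expanding outward from the peak — single-peaked.
Type 3 (peak Ivanov at position 4): ranking walks positions 4-3-5-2-1, expanding outward from the peak — single-peaked.
Type 4 (peak Pham at position 2): ranking walks positions 2-1-3-4-5, expanding outward from the peak — single-peaked.
Every ranking is single-peaked on this axis.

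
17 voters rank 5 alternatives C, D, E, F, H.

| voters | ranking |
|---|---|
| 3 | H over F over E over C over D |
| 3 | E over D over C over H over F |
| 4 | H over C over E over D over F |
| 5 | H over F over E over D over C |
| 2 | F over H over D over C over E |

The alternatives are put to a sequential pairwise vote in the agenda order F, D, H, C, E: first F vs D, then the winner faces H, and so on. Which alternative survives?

H

Round 1: F vs D — 10–7, F advances.
Round 2: F vs H — 2–15, H advances.
Round 3: H vs C — 14–3, H advances.
Round 4: H vs E — 14–3, H advances.
H survives the agenda.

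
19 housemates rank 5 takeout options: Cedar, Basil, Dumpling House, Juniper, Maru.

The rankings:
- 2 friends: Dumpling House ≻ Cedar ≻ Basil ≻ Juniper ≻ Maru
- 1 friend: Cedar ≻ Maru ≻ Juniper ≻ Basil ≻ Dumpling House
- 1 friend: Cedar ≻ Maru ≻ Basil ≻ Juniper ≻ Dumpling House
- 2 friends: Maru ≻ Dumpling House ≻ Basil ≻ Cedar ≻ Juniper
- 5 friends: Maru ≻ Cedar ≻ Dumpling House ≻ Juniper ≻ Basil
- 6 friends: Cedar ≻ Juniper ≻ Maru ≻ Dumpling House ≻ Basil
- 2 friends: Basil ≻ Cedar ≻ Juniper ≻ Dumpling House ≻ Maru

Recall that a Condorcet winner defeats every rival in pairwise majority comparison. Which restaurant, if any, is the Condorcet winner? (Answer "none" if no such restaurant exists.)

Head-to-head results (19 friends):
Cedar vs Basil: Cedar, 15–4.
Cedar vs Dumpling House: Cedar, 15–4.
Cedar vs Juniper: Cedar, 19–0.
Cedar–Maru: Cedar 12–7.
Basil vs Dumpling House: Dumpling House wins 15–4.
Basil vs Juniper: Juniper, 12–7.
Basil vs Maru: Maru wins 15–4.
Dumpling House vs Juniper: Juniper wins 10–9.
Dumpling House–Maru: Maru 15–4.
Juniper vs Maru: Juniper, 10–9.
Cedar beats each of Basil, Dumpling House, Juniper, Maru — Cedar is the Condorcet winner.

Cedar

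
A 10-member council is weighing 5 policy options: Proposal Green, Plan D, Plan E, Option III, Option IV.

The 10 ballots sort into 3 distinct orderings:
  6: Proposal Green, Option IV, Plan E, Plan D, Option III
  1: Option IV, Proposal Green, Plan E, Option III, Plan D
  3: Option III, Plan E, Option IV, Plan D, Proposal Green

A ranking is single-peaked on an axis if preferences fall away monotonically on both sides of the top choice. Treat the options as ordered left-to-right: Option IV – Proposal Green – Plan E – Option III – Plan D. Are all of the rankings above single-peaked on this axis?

Axis positions: Option IV=1, Proposal Green=2, Plan E=3, Option III=4, Plan D=5.
Bloc 1: ranking walks positions 2-1-3-5-4; Plan D is ranked above Option III even though Option III lies between Plan D and the peak Proposal Green on the axis — preferences dip and rise again. Not single-peaked.
Bloc 2 (peak Option IV at position 1): ranking walks positions 1-2-3-4-5, expanding outward from the peak — single-peaked.
Bloc 3: ranking walks positions 4-3-1-5-2; Option IV is ranked above Proposal Green even though Proposal Green lies between Option IV and the peak Option III on the axis — preferences dip and rise again. Not single-peaked.
Bloc 1 violates single-peakedness, so the profile is not single-peaked on this axis.

no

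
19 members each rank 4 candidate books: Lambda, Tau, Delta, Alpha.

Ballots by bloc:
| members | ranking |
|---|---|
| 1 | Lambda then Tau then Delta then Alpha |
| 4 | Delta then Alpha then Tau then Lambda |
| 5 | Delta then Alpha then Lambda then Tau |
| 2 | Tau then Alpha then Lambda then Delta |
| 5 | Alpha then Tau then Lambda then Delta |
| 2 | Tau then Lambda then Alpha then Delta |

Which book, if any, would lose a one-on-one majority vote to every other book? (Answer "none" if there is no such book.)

Pairwise majorities:
Lambda vs Tau: Lambda preferred on 1+5 = 6 ballots; Tau wins 13–6.
Lambda vs Delta: Lambda wins 10–9.
Lambda vs Alpha: 3 to 16, Alpha.
Tau vs Delta: Tau preferred on 1+2+5+2 = 10 ballots; Tau wins 10–9.
Tau vs Alpha: 1+2+2 = 5 for Tau, 14 for Alpha — Alpha by 14–5.
Delta vs Alpha: Delta, 10–9.
No book is winless: Lambda beats Delta; Tau beats Lambda; Delta beats Alpha; Alpha beats Lambda. There is no Condorcet loser.

none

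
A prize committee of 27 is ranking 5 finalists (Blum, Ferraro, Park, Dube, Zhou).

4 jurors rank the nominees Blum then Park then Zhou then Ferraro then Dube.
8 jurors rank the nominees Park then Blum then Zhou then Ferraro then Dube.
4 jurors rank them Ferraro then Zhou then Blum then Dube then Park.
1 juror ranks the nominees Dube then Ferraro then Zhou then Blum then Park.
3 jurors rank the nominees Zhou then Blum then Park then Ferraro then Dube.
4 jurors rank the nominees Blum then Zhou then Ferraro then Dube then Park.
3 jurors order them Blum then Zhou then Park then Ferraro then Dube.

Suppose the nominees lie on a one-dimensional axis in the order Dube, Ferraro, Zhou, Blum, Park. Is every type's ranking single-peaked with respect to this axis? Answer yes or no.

yes

Axis positions: Dube=1, Ferraro=2, Zhou=3, Blum=4, Park=5.
Type 1 (peak Blum at position 4): ranking walks positions 4-5-3-2-1, expanding outward from the peak — single-peaked.
Type 2 (peak Park at position 5): ranking walks positions 5-4-3-2-1, expanding outward from the peak — single-peaked.
Type 3 (peak Ferraro at position 2): ranking walks positions 2-3-4-1-5, expanding outward from the peak — single-peaked.
Type 4 (peak Dube at position 1): ranking walks positions 1-2-3-4-5, expanding outward from the peak — single-peaked.
Type 5 (peak Zhou at position 3): ranking walks positions 3-4-5-2-1, expanding outward from the peak — single-peaked.
Type 6 (peak Blum at position 4): ranking walks positions 4-3-2-1-5, expanding outward from the peak — single-peaked.
Type 7 (peak Blum at position 4): ranking walks positions 4-3-5-2-1, expanding outward from the peak — single-peaked.
Every ranking is single-peaked on this axis.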